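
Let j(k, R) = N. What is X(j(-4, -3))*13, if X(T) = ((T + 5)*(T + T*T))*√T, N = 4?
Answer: 4680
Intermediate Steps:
j(k, R) = 4
X(T) = √T*(5 + T)*(T + T²) (X(T) = ((5 + T)*(T + T²))*√T = √T*(5 + T)*(T + T²))
X(j(-4, -3))*13 = (4^(3/2)*(5 + 4² + 6*4))*13 = (8*(5 + 16 + 24))*13 = (8*45)*13 = 360*13 = 4680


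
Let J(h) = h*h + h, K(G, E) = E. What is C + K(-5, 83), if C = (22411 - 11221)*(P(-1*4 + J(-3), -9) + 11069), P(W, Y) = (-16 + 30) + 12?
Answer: 124153133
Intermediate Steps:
J(h) = h + h**2 (J(h) = h**2 + h = h + h**2)
P(W, Y) = 26 (P(W, Y) = 14 + 12 = 26)
C = 124153050 (C = (22411 - 11221)*(26 + 11069) = 11190*11095 = 124153050)
C + K(-5, 83) = 124153050 + 83 = 124153133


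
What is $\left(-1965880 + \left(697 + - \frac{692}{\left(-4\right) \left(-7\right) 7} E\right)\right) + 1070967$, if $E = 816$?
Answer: $- \frac{43957752}{49} \approx -8.971 \cdot 10^{5}$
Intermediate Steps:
$\left(-1965880 + \left(697 + - \frac{692}{\left(-4\right) \left(-7\right) 7} E\right)\right) + 1070967 = \left(-1965880 + \left(697 + - \frac{692}{\left(-4\right) \left(-7\right) 7} \cdot 816\right)\right) + 1070967 = \left(-1965880 + \left(697 + - \frac{692}{28 \cdot 7} \cdot 816\right)\right) + 1070967 = \left(-1965880 + \left(697 + - \frac{692}{196} \cdot 816\right)\right) + 1070967 = \left(-1965880 + \left(697 + \left(-692\right) \frac{1}{196} \cdot 816\right)\right) + 1070967 = \left(-1965880 + \left(697 - \frac{141168}{49}\right)\right) + 1070967 = \left(-1965880 - \frac{107015}{49}\right) + 1070967 = - \frac{96435135}{49} + 1070967 = - \frac{43957752}{49}$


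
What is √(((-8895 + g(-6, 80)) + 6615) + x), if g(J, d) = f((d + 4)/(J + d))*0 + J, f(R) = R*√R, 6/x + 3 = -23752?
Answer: 8*I*√20156093745/23755 ≈ 47.812*I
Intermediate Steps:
x = -6/23755 (x = 6/(-3 - 23752) = 6/(-23755) = 6*(-1/23755) = -6/23755 ≈ -0.00025258)
f(R) = R^(3/2)
g(J, d) = J (g(J, d) = ((d + 4)/(J + d))^(3/2)*0 + J = ((4 + d)/(J + d))^(3/2)*0 + J = 0 + J = J)
√(((-8895 + g(-6, 80)) + 6615) + x) = √(((-8895 - 6) + 6615) - 6/23755) = √((-8901 + 6615) - 6/23755) = √(-2286 - 6/23755) = √(-54303936/23755) = 8*I*√20156093745/23755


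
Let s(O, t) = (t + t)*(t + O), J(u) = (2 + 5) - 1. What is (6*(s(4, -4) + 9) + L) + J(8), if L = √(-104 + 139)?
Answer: 60 + √35 ≈ 65.916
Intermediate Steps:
J(u) = 6 (J(u) = 7 - 1 = 6)
s(O, t) = 2*t*(O + t) (s(O, t) = (2*t)*(O + t) = 2*t*(O + t))
L = √35 ≈ 5.9161
(6*(s(4, -4) + 9) + L) + J(8) = (6*(2*(-4)*(4 - 4) + 9) + √35) + 6 = (6*(2*(-4)*0 + 9) + √35) + 6 = (6*(0 + 9) + √35) + 6 = (6*9 + √35) + 6 = (54 + √35) + 6 = 60 + √35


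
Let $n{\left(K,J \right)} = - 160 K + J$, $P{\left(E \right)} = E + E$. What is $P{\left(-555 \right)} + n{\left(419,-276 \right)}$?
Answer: $-68426$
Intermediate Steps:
$P{\left(E \right)} = 2 E$
$n{\left(K,J \right)} = J - 160 K$
$P{\left(-555 \right)} + n{\left(419,-276 \right)} = 2 \left(-555\right) - 67316 = -1110 - 67316 = -68426$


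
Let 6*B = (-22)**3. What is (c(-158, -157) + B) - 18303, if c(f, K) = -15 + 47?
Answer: -60137/3 ≈ -20046.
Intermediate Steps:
B = -5324/3 (B = (1/6)*(-22)**3 = (1/6)*(-10648) = -5324/3 ≈ -1774.7)
c(f, K) = 32
(c(-158, -157) + B) - 18303 = (32 - 5324/3) - 18303 = -5228/3 - 18303 = -60137/3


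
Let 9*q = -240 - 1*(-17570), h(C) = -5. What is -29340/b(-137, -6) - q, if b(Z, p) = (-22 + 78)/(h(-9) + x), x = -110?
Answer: 7349105/126 ≈ 58326.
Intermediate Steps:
q = 17330/9 (q = (-240 - 1*(-17570))/9 = (-240 + 17570)/9 = (1/9)*17330 = 17330/9 ≈ 1925.6)
b(Z, p) = -56/115 (b(Z, p) = (-22 + 78)/(-5 - 110) = 56/(-115) = 56*(-1/115) = -56/115)
-29340/b(-137, -6) - q = -29340/(-56/115) - 1*17330/9 = -29340*(-115/56) - 17330/9 = 843525/14 - 17330/9 = 7349105/126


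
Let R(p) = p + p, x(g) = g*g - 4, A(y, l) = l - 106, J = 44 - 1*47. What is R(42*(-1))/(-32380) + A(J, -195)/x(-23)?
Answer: -69302/121425 ≈ -0.57074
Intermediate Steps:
J = -3 (J = 44 - 47 = -3)
A(y, l) = -106 + l
x(g) = -4 + g² (x(g) = g² - 4 = -4 + g²)
R(p) = 2*p
R(42*(-1))/(-32380) + A(J, -195)/x(-23) = (2*(42*(-1)))/(-32380) + (-106 - 195)/(-4 + (-23)²) = (2*(-42))*(-1/32380) - 301/(-4 + 529) = -84*(-1/32380) - 301/525 = 21/8095 - 301*1/525 = 21/8095 - 43/75 = -69302/121425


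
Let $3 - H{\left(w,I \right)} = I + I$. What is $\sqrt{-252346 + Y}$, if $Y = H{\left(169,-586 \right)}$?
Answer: $i \sqrt{251171} \approx 501.17 i$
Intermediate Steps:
$H{\left(w,I \right)} = 3 - 2 I$ ($H{\left(w,I \right)} = 3 - \left(I + I\right) = 3 - 2 I$)
$Y = 1175$ ($Y = 3 - -1172 = 3 + 1172 = 1175$)
$\sqrt{-252346 + Y} = \sqrt{-252346 + 1175} = \sqrt{-251171} = i \sqrt{251171}$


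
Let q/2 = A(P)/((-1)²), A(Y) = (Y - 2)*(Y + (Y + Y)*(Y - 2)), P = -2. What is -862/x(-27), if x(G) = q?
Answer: 431/56 ≈ 7.6964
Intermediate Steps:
A(Y) = (-2 + Y)*(Y + 2*Y*(-2 + Y)) (A(Y) = (-2 + Y)*(Y + (2*Y)*(-2 + Y)) = (-2 + Y)*(Y + 2*Y*(-2 + Y)))
q = -112 (q = 2*((-2*(6 - 7*(-2) + 2*(-2)²))/((-1)²)) = 2*(-2*(6 + 14 + 2*4)/1) = 2*(-2*(6 + 14 + 8)*1) = 2*(-2*28*1) = 2*(-56*1) = 2*(-56) = -112)
x(G) = -112
-862/x(-27) = -862/(-112) = -862*(-1/112) = 431/56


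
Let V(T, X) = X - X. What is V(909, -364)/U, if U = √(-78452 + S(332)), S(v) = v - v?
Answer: 0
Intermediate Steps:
V(T, X) = 0
S(v) = 0
U = 2*I*√19613 (U = √(-78452 + 0) = √(-78452) = 2*I*√19613 ≈ 280.09*I)
V(909, -364)/U = 0/((2*I*√19613)) = 0*(-I*√19613/39226) = 0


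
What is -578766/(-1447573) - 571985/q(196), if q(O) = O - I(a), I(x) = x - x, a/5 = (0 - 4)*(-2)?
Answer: -827876604269/283724308 ≈ -2917.9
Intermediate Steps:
a = 40 (a = 5*((0 - 4)*(-2)) = 5*(-4*(-2)) = 5*8 = 40)
I(x) = 0
q(O) = O (q(O) = O - 1*0 = O + 0 = O)
-578766/(-1447573) - 571985/q(196) = -578766/(-1447573) - 571985/196 = -578766*(-1/1447573) - 571985*1/196 = 578766/1447573 - 571985/196 = -827876604269/283724308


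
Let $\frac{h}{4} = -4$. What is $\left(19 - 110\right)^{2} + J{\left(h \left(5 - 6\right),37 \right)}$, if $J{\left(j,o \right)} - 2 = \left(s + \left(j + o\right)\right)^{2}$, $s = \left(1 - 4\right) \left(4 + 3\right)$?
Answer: $9307$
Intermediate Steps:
$h = -16$ ($h = 4 \left(-4\right) = -16$)
$s = -21$ ($s = \left(-3\right) 7 = -21$)
$J{\left(j,o \right)} = 2 + \left(-21 + j + o\right)^{2}$ ($J{\left(j,o \right)} = 2 + \left(-21 + \left(j + o\right)\right)^{2} = 2 + \left(-21 + j + o\right)^{2}$)
$\left(19 - 110\right)^{2} + J{\left(h \left(5 - 6\right),37 \right)} = \left(19 - 110\right)^{2} + \left(2 + \left(-21 - 16 \left(5 - 6\right) + 37\right)^{2}\right) = \left(-91\right)^{2} + \left(2 + \left(-21 - -16 + 37\right)^{2}\right) = 8281 + \left(2 + \left(-21 + 16 + 37\right)^{2}\right) = 8281 + \left(2 + 32^{2}\right) = 8281 + \left(2 + 1024\right) = 8281 + 1026 = 9307$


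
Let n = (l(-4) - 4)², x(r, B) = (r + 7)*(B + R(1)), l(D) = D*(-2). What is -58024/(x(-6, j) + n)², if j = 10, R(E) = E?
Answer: -58024/729 ≈ -79.594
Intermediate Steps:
l(D) = -2*D
x(r, B) = (1 + B)*(7 + r) (x(r, B) = (r + 7)*(B + 1) = (7 + r)*(1 + B) = (1 + B)*(7 + r))
n = 16 (n = (-2*(-4) - 4)² = (8 - 4)² = 4² = 16)
-58024/(x(-6, j) + n)² = -58024/((7 - 6 + 7*10 + 10*(-6)) + 16)² = -58024/((7 - 6 + 70 - 60) + 16)² = -58024/(11 + 16)² = -58024/(27²) = -58024/729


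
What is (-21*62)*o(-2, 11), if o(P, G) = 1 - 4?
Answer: 3906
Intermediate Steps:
o(P, G) = -3
(-21*62)*o(-2, 11) = -21*62*(-3) = -1302*(-3) = 3906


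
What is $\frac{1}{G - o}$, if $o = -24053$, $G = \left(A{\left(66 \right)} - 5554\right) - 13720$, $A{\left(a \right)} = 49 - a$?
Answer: $\frac{1}{4762} \approx 0.00021$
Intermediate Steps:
$G = -19291$ ($G = \left(\left(49 - 66\right) - 5554\right) - 13720 = \left(-17 - 5554\right) - 13720 = -5571 - 13720 = -19291$)
$\frac{1}{G - o} = \frac{1}{-19291 - -24053} = \frac{1}{-19291 + 24053} = \frac{1}{4762}$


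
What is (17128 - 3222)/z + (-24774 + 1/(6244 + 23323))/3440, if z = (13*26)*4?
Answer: 53006949027/17189071120 ≈ 3.0838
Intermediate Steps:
z = 1352 (z = 338*4 = 1352)
(17128 - 3222)/z + (-24774 + 1/(6244 + 23323))/3440 = (17128 - 3222)/1352 + (-24774 + 1/(6244 + 23323))/3440 = 13906*(1/1352) + (-24774 + 1/29567)*(1/3440) = 6953/676 + (-24774 + 1/29567)*(1/3440) = 6953/676 - 732492857/29567*1/3440 = 6953/676 - 732492857/101710480 = 53006949027/17189071120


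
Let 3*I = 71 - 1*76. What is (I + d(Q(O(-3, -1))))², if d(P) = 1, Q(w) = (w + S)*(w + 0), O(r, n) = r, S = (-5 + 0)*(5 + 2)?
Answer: 4/9 ≈ 0.44444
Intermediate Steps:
S = -35 (S = -5*7 = -35)
Q(w) = w*(-35 + w) (Q(w) = (w - 35)*(w + 0) = (-35 + w)*w = w*(-35 + w))
I = -5/3 (I = (71 - 1*76)/3 = (71 - 76)/3 = (⅓)*(-5) = -5/3 ≈ -1.6667)
(I + d(Q(O(-3, -1))))² = (-5/3 + 1)² = (-⅔)² = 4/9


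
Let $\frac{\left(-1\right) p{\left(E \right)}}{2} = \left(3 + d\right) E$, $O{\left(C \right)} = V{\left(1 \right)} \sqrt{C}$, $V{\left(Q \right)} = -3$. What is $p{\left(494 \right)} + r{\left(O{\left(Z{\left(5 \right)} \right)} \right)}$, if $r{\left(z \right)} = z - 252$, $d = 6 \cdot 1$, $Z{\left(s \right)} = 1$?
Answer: $-9147$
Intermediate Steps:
$d = 6$
$O{\left(C \right)} = - 3 \sqrt{C}$
$p{\left(E \right)} = - 18 E$ ($p{\left(E \right)} = - 2 \left(3 + 6\right) E = - 2 \cdot 9 E = - 18 E$)
$r{\left(z \right)} = -252 + z$
$p{\left(494 \right)} + r{\left(O{\left(Z{\left(5 \right)} \right)} \right)} = \left(-18\right) 494 - \left(252 + 3 \sqrt{1}\right) = -8892 - 255 = -9147$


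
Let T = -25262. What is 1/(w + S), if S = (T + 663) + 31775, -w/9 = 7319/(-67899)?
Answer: 1741/12495105 ≈ 0.00013933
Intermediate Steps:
w = 1689/1741 (w = -65871/(-67899) = -65871*(-1)/67899 = -9*(-563/5223) = 1689/1741 ≈ 0.97013)
S = 7176 (S = (-25262 + 663) + 31775 = -24599 + 31775 = 7176)
1/(w + S) = 1/(1689/1741 + 7176) = 1/(12495105/1741) = 1741/12495105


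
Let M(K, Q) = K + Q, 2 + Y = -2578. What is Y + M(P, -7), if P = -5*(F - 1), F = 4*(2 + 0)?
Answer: -2622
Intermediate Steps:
Y = -2580 (Y = -2 - 2578 = -2580)
F = 8 (F = 4*2 = 8)
P = -35 (P = -5*(8 - 1) = -5*7 = -35)
Y + M(P, -7) = -2580 + (-35 - 7) = -2580 - 42 = -2622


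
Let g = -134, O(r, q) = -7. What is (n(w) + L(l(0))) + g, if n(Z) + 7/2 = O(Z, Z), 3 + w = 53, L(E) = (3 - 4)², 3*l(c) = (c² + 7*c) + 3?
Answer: -287/2 ≈ -143.50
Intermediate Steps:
l(c) = 1 + c²/3 + 7*c/3 (l(c) = ((c² + 7*c) + 3)/3 = (3 + c² + 7*c)/3 = 1 + c²/3 + 7*c/3)
L(E) = 1 (L(E) = (-1)² = 1)
w = 50 (w = -3 + 53 = 50)
n(Z) = -21/2 (n(Z) = -7/2 - 7 = -21/2)
(n(w) + L(l(0))) + g = (-21/2 + 1) - 134 = -19/2 - 134 = -287/2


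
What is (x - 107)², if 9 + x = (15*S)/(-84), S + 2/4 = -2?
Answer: 41873841/3136 ≈ 13353.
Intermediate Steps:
S = -5/2 (S = -½ - 2 = -5/2 ≈ -2.5000)
x = -479/56 (x = -9 + (15*(-5/2))/(-84) = -9 - 75/2*(-1/84) = -9 + 25/56 = -479/56 ≈ -8.5536)
(x - 107)² = (-479/56 - 107)² = (-6471/56)² = 41873841/3136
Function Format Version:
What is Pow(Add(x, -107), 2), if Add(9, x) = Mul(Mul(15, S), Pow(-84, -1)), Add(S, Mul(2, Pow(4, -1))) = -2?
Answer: Rational(41873841, 3136) ≈ 13353.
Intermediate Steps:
S = Rational(-5, 2) (S = Add(Rational(-1, 2), -2) = Rational(-5, 2) ≈ -2.5000)
x = Rational(-479, 56) (x = Add(-9, Mul(Mul(15, Rational(-5, 2)), Pow(-84, -1))) = Add(-9, Mul(Rational(-75, 2), Rational(-1, 84))) = Add(-9, Rational(25, 56)) = Rational(-479, 56) ≈ -8.5536)
Pow(Add(x, -107), 2) = Pow(Add(Rational(-479, 56), -107), 2) = Pow(Rational(-6471, 56), 2) = Rational(41873841, 3136)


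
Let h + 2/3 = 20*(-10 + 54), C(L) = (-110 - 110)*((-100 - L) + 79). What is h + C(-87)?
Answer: -40922/3 ≈ -13641.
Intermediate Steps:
C(L) = 4620 + 220*L (C(L) = -220*(-21 - L) = 4620 + 220*L)
h = 2638/3 (h = -⅔ + 20*(-10 + 54) = -⅔ + 20*44 = -⅔ + 880 = 2638/3 ≈ 879.33)
h + C(-87) = 2638/3 + (4620 + 220*(-87)) = 2638/3 + (4620 - 19140) = 2638/3 - 14520 = -40922/3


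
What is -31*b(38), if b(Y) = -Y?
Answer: 1178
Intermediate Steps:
-31*b(38) = -(-31)*38 = -31*(-38) = 1178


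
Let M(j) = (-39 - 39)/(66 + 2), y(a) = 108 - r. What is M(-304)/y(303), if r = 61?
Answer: -39/1598 ≈ -0.024406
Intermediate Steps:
y(a) = 47 (y(a) = 108 - 1*61 = 108 - 61 = 47)
M(j) = -39/34 (M(j) = -78/68 = -78*1/68 = -39/34)
M(-304)/y(303) = -39/34/47 = -39/34*1/47 = -39/1598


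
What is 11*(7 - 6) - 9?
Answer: 2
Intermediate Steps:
11*(7 - 6) - 9 = 11*1 - 9 = 11 - 9 = 2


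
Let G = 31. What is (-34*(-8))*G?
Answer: 8432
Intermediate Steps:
(-34*(-8))*G = -34*(-8)*31 = 272*31 = 8432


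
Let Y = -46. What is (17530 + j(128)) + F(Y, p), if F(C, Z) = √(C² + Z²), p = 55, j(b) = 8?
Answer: 17538 + √5141 ≈ 17610.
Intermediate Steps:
(17530 + j(128)) + F(Y, p) = (17530 + 8) + √((-46)² + 55²) = 17538 + √(2116 + 3025) = 17538 + √5141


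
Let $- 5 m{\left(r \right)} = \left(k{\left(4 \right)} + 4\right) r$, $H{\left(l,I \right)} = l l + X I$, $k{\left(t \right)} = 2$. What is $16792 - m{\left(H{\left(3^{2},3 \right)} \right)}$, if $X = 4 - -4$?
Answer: $16918$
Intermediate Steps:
$X = 8$ ($X = 4 + 4 = 8$)
$H{\left(l,I \right)} = l^{2} + 8 I$ ($H{\left(l,I \right)} = l l + 8 I = l^{2} + 8 I$)
$m{\left(r \right)} = - \frac{6 r}{5}$ ($m{\left(r \right)} = - \frac{\left(2 + 4\right) r}{5} = - \frac{6 r}{5}$)
$16792 - m{\left(H{\left(3^{2},3 \right)} \right)} = 16792 - - \frac{6 \left(\left(3^{2}\right)^{2} + 8 \cdot 3\right)}{5} = 16792 - - \frac{6 \left(9^{2} + 24\right)}{5} = 16792 - - \frac{6 \left(81 + 24\right)}{5} = 16792 - \left(- \frac{6}{5}\right) 105 = 16792 - -126 = 16792 + 126 = 16918$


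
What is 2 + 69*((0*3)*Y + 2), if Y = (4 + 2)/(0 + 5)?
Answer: 140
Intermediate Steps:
Y = 6/5 ≈ 1.2000
2 + 69*((0*3)*Y + 2) = 2 + 69*((0*3)*(6/5) + 2) = 2 + 69*(0*(6/5) + 2) = 2 + 69*(0 + 2) = 2 + 69*2 = 2 + 138 = 140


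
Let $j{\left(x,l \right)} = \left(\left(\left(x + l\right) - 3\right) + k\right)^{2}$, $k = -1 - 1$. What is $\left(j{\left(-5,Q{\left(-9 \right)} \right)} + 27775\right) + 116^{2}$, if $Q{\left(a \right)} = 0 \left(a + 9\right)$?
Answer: $41331$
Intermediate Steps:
$k = -2$
$Q{\left(a \right)} = 0$ ($Q{\left(a \right)} = 0 \left(9 + a\right) = 0$)
$j{\left(x,l \right)} = \left(-5 + l + x\right)^{2}$ ($j{\left(x,l \right)} = \left(\left(\left(x + l\right) - 3\right) - 2\right)^{2} = \left(\left(\left(l + x\right) - 3\right) - 2\right)^{2} = \left(\left(-3 + l + x\right) - 2\right)^{2} = \left(-5 + l + x\right)^{2}$)
$\left(j{\left(-5,Q{\left(-9 \right)} \right)} + 27775\right) + 116^{2} = \left(\left(-5 + 0 - 5\right)^{2} + 27775\right) + 116^{2} = \left(\left(-10\right)^{2} + 27775\right) + 13456 = \left(100 + 27775\right) + 13456 = 27875 + 13456 = 41331$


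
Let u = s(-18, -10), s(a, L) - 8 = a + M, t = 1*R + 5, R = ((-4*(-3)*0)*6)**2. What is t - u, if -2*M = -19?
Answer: 11/2 ≈ 5.5000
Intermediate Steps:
M = 19/2 (M = -1/2*(-19) = 19/2 ≈ 9.5000)
R = 0 (R = ((12*0)*6)**2 = (0*6)**2 = 0**2 = 0)
t = 5 (t = 1*0 + 5 = 0 + 5 = 5)
s(a, L) = 35/2 + a (s(a, L) = 8 + (a + 19/2) = 8 + (19/2 + a) = 35/2 + a)
u = -1/2 (u = 35/2 - 18 = -1/2 ≈ -0.50000)
t - u = 5 - 1*(-1/2) = 5 + 1/2 = 11/2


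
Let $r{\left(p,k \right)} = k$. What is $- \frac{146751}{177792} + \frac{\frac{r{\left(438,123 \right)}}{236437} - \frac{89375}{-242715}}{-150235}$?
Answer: $- \frac{7667991010189191031}{9289908782024346240} \approx -0.82541$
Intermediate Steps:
$- \frac{146751}{177792} + \frac{\frac{r{\left(438,123 \right)}}{236437} - \frac{89375}{-242715}}{-150235} = - \frac{146751}{177792} + \frac{\frac{123}{236437} - \frac{89375}{-242715}}{-150235} = \left(-146751\right) \frac{1}{177792} + \left(123 \cdot \frac{1}{236437} - - \frac{1625}{4413}\right) \left(- \frac{1}{150235}\right) = - \frac{48917}{59264} + \left(\frac{123}{236437} + \frac{1625}{4413}\right) \left(- \frac{1}{150235}\right) = - \frac{48917}{59264} + \frac{384752924}{1043396481} \left(- \frac{1}{150235}\right) = - \frac{48917}{59264} - \frac{384752924}{156754670323035} = - \frac{7667991010189191031}{9289908782024346240}$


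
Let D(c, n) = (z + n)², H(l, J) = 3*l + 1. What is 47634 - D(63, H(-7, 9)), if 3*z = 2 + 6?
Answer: 426002/9 ≈ 47334.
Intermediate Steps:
z = 8/3 (z = (2 + 6)/3 = (⅓)*8 = 8/3 ≈ 2.6667)
H(l, J) = 1 + 3*l
D(c, n) = (8/3 + n)²
47634 - D(63, H(-7, 9)) = 47634 - (8 + 3*(1 + 3*(-7)))²/9 = 47634 - (8 + 3*(1 - 21))²/9 = 47634 - (8 + 3*(-20))²/9 = 47634 - (8 - 60)²/9 = 47634 - (-52)²/9 = 47634 - 2704/9 = 426002/9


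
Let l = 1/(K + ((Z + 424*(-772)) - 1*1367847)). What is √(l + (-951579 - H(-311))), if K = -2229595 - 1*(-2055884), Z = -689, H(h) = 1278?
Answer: 4*I*√8326328123025413/373915 ≈ 976.14*I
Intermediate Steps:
K = -173711 (K = -2229595 + 2055884 = -173711)
l = -1/1869575 (l = 1/(-173711 + ((-689 + 424*(-772)) - 1*1367847)) = 1/(-173711 + ((-689 - 327328) - 1367847)) = 1/(-173711 + (-328017 - 1367847)) = 1/(-173711 - 1695864) = 1/(-1869575) = -1/1869575 ≈ -5.3488e-7)
√(l + (-951579 - H(-311))) = √(-1/1869575 + (-951579 - 1*1278)) = √(-1/1869575 + (-951579 - 1278)) = √(-1/1869575 - 952857) = √(-1781437625776/1869575) = 4*I*√8326328123025413/373915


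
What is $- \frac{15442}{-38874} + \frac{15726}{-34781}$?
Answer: $- \frac{37122161}{676038297} \approx -0.054911$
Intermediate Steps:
$- \frac{15442}{-38874} + \frac{15726}{-34781} = \left(-15442\right) \left(- \frac{1}{38874}\right) + 15726 \left(- \frac{1}{34781}\right) = \frac{7721}{19437} - \frac{15726}{34781} = - \frac{37122161}{676038297}$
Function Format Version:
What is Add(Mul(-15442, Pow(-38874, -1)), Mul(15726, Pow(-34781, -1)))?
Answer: Rational(-37122161, 676038297) ≈ -0.054911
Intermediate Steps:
Add(Mul(-15442, Pow(-38874, -1)), Mul(15726, Pow(-34781, -1))) = Add(Mul(-15442, Rational(-1, 38874)), Mul(15726, Rational(-1, 34781))) = Add(Rational(7721, 19437), Rational(-15726, 34781)) = Rational(-37122161, 676038297)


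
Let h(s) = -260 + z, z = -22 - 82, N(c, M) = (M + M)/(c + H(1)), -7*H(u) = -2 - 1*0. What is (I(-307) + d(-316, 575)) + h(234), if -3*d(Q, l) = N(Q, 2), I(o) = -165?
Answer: -1753621/3315 ≈ -529.00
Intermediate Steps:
H(u) = 2/7 (H(u) = -(-2 - 1*0)/7 = -(-2 + 0)/7 = -⅐*(-2) = 2/7)
N(c, M) = 2*M/(2/7 + c) (N(c, M) = (M + M)/(c + 2/7) = (2*M)/(2/7 + c) = 2*M/(2/7 + c))
d(Q, l) = -28/(3*(2 + 7*Q)) (d(Q, l) = -14*2/(3*(2 + 7*Q)) = -28/(3*(2 + 7*Q)))
z = -104
h(s) = -364 (h(s) = -260 - 104 = -364)
(I(-307) + d(-316, 575)) + h(234) = (-165 - 28/(6 + 21*(-316))) - 364 = (-165 - 28/(6 - 6636)) - 364 = (-165 - 28/(-6630)) - 364 = (-165 - 28*(-1/6630)) - 364 = (-165 + 14/3315) - 364 = -546961/3315 - 364 = -1753621/3315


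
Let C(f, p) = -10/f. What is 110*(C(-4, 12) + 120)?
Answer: 13475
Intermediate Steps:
110*(C(-4, 12) + 120) = 110*(-10/(-4) + 120) = 110*(-10*(-¼) + 120) = 110*(5/2 + 120) = 110*(245/2) = 13475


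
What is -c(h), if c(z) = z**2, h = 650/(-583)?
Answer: -422500/339889 ≈ -1.2431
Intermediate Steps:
h = -650/583 (h = 650*(-1/583) = -650/583 ≈ -1.1149)
-c(h) = -(-650/583)**2 = -1*422500/339889 = -422500/339889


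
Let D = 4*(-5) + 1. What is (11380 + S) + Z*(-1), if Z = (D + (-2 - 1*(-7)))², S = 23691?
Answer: 34875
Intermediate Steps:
D = -19 (D = -20 + 1 = -19)
Z = 196 (Z = (-19 + (-2 - 1*(-7)))² = (-19 + (-2 + 7))² = (-19 + 5)² = (-14)² = 196)
(11380 + S) + Z*(-1) = (11380 + 23691) + 196*(-1) = 35071 - 196 = 34875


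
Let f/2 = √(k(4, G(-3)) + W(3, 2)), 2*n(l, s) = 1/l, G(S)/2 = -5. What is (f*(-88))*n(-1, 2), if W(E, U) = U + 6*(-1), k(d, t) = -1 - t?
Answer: 88*√5 ≈ 196.77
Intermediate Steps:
G(S) = -10 (G(S) = 2*(-5) = -10)
n(l, s) = 1/(2*l)
W(E, U) = -6 + U (W(E, U) = U - 6 = -6 + U)
f = 2*√5 (f = 2*√((-1 - 1*(-10)) + (-6 + 2)) = 2*√((-1 + 10) - 4) = 2*√(9 - 4) = 2*√5 ≈ 4.4721)
(f*(-88))*n(-1, 2) = ((2*√5)*(-88))*((½)/(-1)) = (-176*√5)*((½)*(-1)) = -176*√5*(-½) = 88*√5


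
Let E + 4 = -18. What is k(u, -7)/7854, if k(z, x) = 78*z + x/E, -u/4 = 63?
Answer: -61775/24684 ≈ -2.5026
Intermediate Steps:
u = -252 (u = -4*63 = -252)
E = -22 (E = -4 - 18 = -22)
k(z, x) = 78*z - x/22 (k(z, x) = 78*z + x/(-22) = 78*z + x*(-1/22) = 78*z - x/22)
k(u, -7)/7854 = (78*(-252) - 1/22*(-7))/7854 = (-19656 + 7/22)*(1/7854) = -432425/22*1/7854 = -61775/24684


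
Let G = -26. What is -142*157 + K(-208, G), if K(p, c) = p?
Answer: -22502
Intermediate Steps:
-142*157 + K(-208, G) = -142*157 - 208 = -22294 - 208 = -22502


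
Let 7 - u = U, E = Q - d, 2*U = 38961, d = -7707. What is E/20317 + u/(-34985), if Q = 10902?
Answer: 2093357929/1421580490 ≈ 1.4726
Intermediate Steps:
U = 38961/2 (U = (½)*38961 = 38961/2 ≈ 19481.)
E = 18609 (E = 10902 - 1*(-7707) = 10902 + 7707 = 18609)
u = -38947/2 (u = 7 - 1*38961/2 = 7 - 38961/2 = -38947/2 ≈ -19474.)
E/20317 + u/(-34985) = 18609/20317 - 38947/2/(-34985) = 18609*(1/20317) - 38947/2*(-1/34985) = 18609/20317 + 38947/69970 = 2093357929/1421580490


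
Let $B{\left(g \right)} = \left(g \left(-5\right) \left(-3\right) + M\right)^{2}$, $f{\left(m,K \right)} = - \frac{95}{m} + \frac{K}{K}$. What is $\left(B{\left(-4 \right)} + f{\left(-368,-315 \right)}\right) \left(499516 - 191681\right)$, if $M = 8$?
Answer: $\frac{306460516725}{368} \approx 8.3277 \cdot 10^{8}$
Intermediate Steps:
$f{\left(m,K \right)} = 1 - \frac{95}{m}$ ($f{\left(m,K \right)} = - \frac{95}{m} + 1 = 1 - \frac{95}{m}$)
$B{\left(g \right)} = \left(8 + 15 g\right)^{2}$ ($B{\left(g \right)} = \left(g \left(-5\right) \left(-3\right) + 8\right)^{2} = \left(- 5 g \left(-3\right) + 8\right)^{2} = \left(15 g + 8\right)^{2} = \left(8 + 15 g\right)^{2}$)
$\left(B{\left(-4 \right)} + f{\left(-368,-315 \right)}\right) \left(499516 - 191681\right) = \left(\left(8 + 15 \left(-4\right)\right)^{2} + \frac{-95 - 368}{-368}\right) \left(499516 - 191681\right) = \left(\left(8 - 60\right)^{2} - - \frac{463}{368}\right) 307835 = \left(\left(-52\right)^{2} + \frac{463}{368}\right) 307835 = \left(2704 + \frac{463}{368}\right) 307835 = \frac{995535}{368} \cdot 307835 = \frac{306460516725}{368}$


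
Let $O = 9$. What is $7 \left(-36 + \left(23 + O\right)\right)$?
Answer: $-28$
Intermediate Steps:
$7 \left(-36 + \left(23 + O\right)\right) = 7 \left(-36 + \left(23 + 9\right)\right) = 7 \left(-36 + 32\right) = 7 \left(-4\right) = -28$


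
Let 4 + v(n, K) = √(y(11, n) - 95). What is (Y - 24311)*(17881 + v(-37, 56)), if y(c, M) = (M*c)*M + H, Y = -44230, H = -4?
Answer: -1225307457 - 274164*√935 ≈ -1.2337e+9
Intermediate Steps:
y(c, M) = -4 + c*M² (y(c, M) = (M*c)*M - 4 = c*M² - 4 = -4 + c*M²)
v(n, K) = -4 + √(-99 + 11*n²) (v(n, K) = -4 + √((-4 + 11*n²) - 95) = -4 + √(-99 + 11*n²))
(Y - 24311)*(17881 + v(-37, 56)) = (-44230 - 24311)*(17881 + (-4 + √(-99 + 11*(-37)²))) = -68541*(17881 + (-4 + √(-99 + 11*1369))) = -68541*(17881 + (-4 + √(-99 + 15059))) = -68541*(17881 + (-4 + √14960)) = -68541*(17881 + (-4 + 4*√935)) = -68541*(17877 + 4*√935) = -1225307457 - 274164*√935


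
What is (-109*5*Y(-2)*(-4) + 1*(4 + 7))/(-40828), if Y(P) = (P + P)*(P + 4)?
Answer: 17429/40828 ≈ 0.42689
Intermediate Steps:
Y(P) = 2*P*(4 + P) (Y(P) = (2*P)*(4 + P) = 2*P*(4 + P))
(-109*5*Y(-2)*(-4) + 1*(4 + 7))/(-40828) = (-109*5*(2*(-2)*(4 - 2))*(-4) + 1*(4 + 7))/(-40828) = (-109*5*(2*(-2)*2)*(-4) + 1*11)*(-1/40828) = (-109*5*(-8)*(-4) + 11)*(-1/40828) = (-(-4360)*(-4) + 11)*(-1/40828) = (-109*160 + 11)*(-1/40828) = (-17440 + 11)*(-1/40828) = -17429*(-1/40828) = 17429/40828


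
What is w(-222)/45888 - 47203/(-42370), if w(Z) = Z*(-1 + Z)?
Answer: 355301707/162022880 ≈ 2.1929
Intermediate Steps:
w(-222)/45888 - 47203/(-42370) = -222*(-1 - 222)/45888 - 47203/(-42370) = -222*(-223)*(1/45888) - 47203*(-1/42370) = 49506*(1/45888) + 47203/42370 = 8251/7648 + 47203/42370 = 355301707/162022880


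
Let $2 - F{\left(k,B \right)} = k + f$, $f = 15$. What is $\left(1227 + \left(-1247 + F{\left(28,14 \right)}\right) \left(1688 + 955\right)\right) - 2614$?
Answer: $-3405571$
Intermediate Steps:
$F{\left(k,B \right)} = -13 - k$ ($F{\left(k,B \right)} = 2 - \left(k + 15\right) = 2 - \left(15 + k\right) = -13 - k$)
$\left(1227 + \left(-1247 + F{\left(28,14 \right)}\right) \left(1688 + 955\right)\right) - 2614 = \left(1227 + \left(-1247 - 41\right) \left(1688 + 955\right)\right) - 2614 = \left(1227 + \left(-1247 - 41\right) 2643\right) - 2614 = \left(1227 - 3404184\right) - 2614 = -3402957 - 2614 = -3405571$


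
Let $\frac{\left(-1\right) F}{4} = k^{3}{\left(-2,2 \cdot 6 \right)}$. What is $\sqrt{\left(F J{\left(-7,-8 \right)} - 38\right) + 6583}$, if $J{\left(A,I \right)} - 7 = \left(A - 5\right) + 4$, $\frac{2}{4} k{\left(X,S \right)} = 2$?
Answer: $\sqrt{6801} \approx 82.468$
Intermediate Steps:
$k{\left(X,S \right)} = 4$ ($k{\left(X,S \right)} = 2 \cdot 2 = 4$)
$F = -256$ ($F = - 4 \cdot 4^{3} = \left(-4\right) 64 = -256$)
$J{\left(A,I \right)} = 6 + A$ ($J{\left(A,I \right)} = 7 + \left(\left(A - 5\right) + 4\right) = 7 + \left(\left(-5 + A\right) + 4\right) = 7 + \left(-1 + A\right) = 6 + A$)
$\sqrt{\left(F J{\left(-7,-8 \right)} - 38\right) + 6583} = \sqrt{\left(- 256 \left(6 - 7\right) - 38\right) + 6583} = \sqrt{\left(\left(-256\right) \left(-1\right) - 38\right) + 6583} = \sqrt{\left(256 - 38\right) + 6583} = \sqrt{218 + 6583} = \sqrt{6801}$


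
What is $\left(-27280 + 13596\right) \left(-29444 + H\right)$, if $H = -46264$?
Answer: $1035988272$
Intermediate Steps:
$\left(-27280 + 13596\right) \left(-29444 + H\right) = \left(-27280 + 13596\right) \left(-29444 - 46264\right) = \left(-13684\right) \left(-75708\right) = 1035988272$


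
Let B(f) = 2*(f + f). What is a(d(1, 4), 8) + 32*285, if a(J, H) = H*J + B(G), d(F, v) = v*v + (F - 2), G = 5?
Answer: 9260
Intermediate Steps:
B(f) = 4*f (B(f) = 2*(2*f) = 4*f)
d(F, v) = -2 + F + v² (d(F, v) = v² + (-2 + F) = -2 + F + v²)
a(J, H) = 20 + H*J (a(J, H) = H*J + 4*5 = H*J + 20 = 20 + H*J)
a(d(1, 4), 8) + 32*285 = (20 + 8*(-2 + 1 + 4²)) + 32*285 = (20 + 8*(-2 + 1 + 16)) + 9120 = (20 + 8*15) + 9120 = (20 + 120) + 9120 = 140 + 9120 = 9260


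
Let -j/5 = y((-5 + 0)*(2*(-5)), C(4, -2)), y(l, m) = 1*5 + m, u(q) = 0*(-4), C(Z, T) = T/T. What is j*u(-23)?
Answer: 0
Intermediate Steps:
C(Z, T) = 1
u(q) = 0
y(l, m) = 5 + m
j = -30 (j = -5*(5 + 1) = -5*6 = -30)
j*u(-23) = -30*0 = 0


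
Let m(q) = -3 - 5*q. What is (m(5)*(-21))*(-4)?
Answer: -2352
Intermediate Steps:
(m(5)*(-21))*(-4) = ((-3 - 5*5)*(-21))*(-4) = ((-3 - 25)*(-21))*(-4) = -28*(-21)*(-4) = 588*(-4) = -2352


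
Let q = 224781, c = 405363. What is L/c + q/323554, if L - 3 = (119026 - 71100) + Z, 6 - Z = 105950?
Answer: 1476467657/2676669798 ≈ 0.55161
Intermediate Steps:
Z = -105944 (Z = 6 - 1*105950 = 6 - 105950 = -105944)
L = -58015 (L = 3 + ((119026 - 71100) - 105944) = 3 + (47926 - 105944) = 3 - 58018 = -58015)
L/c + q/323554 = -58015/405363 + 224781/323554 = 1476467657/2676669798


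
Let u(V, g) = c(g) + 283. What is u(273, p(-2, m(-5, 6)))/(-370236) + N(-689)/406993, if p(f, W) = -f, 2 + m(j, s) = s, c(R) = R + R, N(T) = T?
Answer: -371899595/150683460348 ≈ -0.0024681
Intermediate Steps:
c(R) = 2*R
m(j, s) = -2 + s
u(V, g) = 283 + 2*g (u(V, g) = 2*g + 283 = 283 + 2*g)
u(273, p(-2, m(-5, 6)))/(-370236) + N(-689)/406993 = (283 + 2*(-1*(-2)))/(-370236) - 689/406993 = (283 + 2*2)*(-1/370236) - 689*1/406993 = (283 + 4)*(-1/370236) - 689/406993 = 287*(-1/370236) - 689/406993 = -287/370236 - 689/406993 = -371899595/150683460348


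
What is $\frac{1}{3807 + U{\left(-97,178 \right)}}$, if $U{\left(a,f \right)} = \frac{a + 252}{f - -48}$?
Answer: $\frac{226}{860537} \approx 0.00026263$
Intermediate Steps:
$U{\left(a,f \right)} = \frac{252 + a}{48 + f}$ ($U{\left(a,f \right)} = \frac{252 + a}{f + 48} = \frac{252 + a}{48 + f}$)
$\frac{1}{3807 + U{\left(-97,178 \right)}} = \frac{1}{3807 + \frac{252 - 97}{48 + 178}} = \frac{1}{3807 + \frac{1}{226} \cdot 155} = \frac{1}{3807 + \frac{155}{226}} = \frac{1}{\frac{860537}{226}} = \frac{226}{860537}$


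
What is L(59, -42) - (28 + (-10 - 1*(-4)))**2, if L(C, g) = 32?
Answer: -452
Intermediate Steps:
L(59, -42) - (28 + (-10 - 1*(-4)))**2 = 32 - (28 + (-10 - 1*(-4)))**2 = 32 - (28 + (-10 + 4))**2 = 32 - (28 - 6)**2 = 32 - 1*22**2 = 32 - 1*484 = 32 - 484 = -452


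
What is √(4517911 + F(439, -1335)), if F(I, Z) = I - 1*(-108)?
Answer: √4518458 ≈ 2125.7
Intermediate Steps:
F(I, Z) = 108 + I (F(I, Z) = I + 108 = 108 + I)
√(4517911 + F(439, -1335)) = √(4517911 + (108 + 439)) = √(4517911 + 547) = √4518458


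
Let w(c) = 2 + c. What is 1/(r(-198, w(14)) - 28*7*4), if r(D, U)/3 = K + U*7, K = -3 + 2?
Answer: -1/451 ≈ -0.0022173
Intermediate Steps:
K = -1
r(D, U) = -3 + 21*U (r(D, U) = 3*(-1 + U*7) = 3*(-1 + 7*U) = -3 + 21*U)
1/(r(-198, w(14)) - 28*7*4) = 1/((-3 + 21*(2 + 14)) - 28*7*4) = 1/((-3 + 21*16) - 196*4) = 1/((-3 + 336) - 784) = 1/(333 - 784) = 1/(-451) = -1/451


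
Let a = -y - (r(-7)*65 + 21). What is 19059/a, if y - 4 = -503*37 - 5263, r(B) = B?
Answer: 19059/24304 ≈ 0.78419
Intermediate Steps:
y = -23870 (y = 4 + (-503*37 - 5263) = 4 + (-18611 - 5263) = 4 - 23874 = -23870)
a = 24304 (a = -1*(-23870) - (-7*65 + 21) = 23870 - (-455 + 21) = 23870 - 1*(-434) = 23870 + 434 = 24304)
19059/a = 19059/24304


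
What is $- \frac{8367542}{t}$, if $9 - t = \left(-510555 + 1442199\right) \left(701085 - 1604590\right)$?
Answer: $- \frac{8367542}{841745012229} \approx -9.9407 \cdot 10^{-6}$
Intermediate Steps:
$t = 841745012229$ ($t = 9 - \left(-510555 + 1442199\right) \left(701085 - 1604590\right) = 9 - 931644 \left(-903505\right) = 9 - -841745012220 = 9 + 841745012220 = 841745012229$)
$- \frac{8367542}{t} = - \frac{8367542}{841745012229}$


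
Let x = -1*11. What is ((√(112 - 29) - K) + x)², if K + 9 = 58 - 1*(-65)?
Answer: (125 - √83)² ≈ 13430.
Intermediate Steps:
x = -11
K = 114 (K = -9 + (58 - 1*(-65)) = -9 + (58 + 65) = -9 + 123 = 114)
((√(112 - 29) - K) + x)² = ((√(112 - 29) - 1*114) - 11)² = ((√83 - 114) - 11)² = ((-114 + √83) - 11)² = (-125 + √83)²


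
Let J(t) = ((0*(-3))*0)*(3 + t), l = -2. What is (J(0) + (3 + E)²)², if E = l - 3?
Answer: 16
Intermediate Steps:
E = -5 (E = -2 - 3 = -5)
J(t) = 0 (J(t) = (0*0)*(3 + t) = 0*(3 + t) = 0)
(J(0) + (3 + E)²)² = (0 + (3 - 5)²)² = (0 + (-2)²)² = (0 + 4)² = 4² = 16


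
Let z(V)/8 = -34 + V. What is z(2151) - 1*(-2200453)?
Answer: 2217389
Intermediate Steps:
z(V) = -272 + 8*V (z(V) = 8*(-34 + V) = -272 + 8*V)
z(2151) - 1*(-2200453) = (-272 + 8*2151) - 1*(-2200453) = (-272 + 17208) + 2200453 = 16936 + 2200453 = 2217389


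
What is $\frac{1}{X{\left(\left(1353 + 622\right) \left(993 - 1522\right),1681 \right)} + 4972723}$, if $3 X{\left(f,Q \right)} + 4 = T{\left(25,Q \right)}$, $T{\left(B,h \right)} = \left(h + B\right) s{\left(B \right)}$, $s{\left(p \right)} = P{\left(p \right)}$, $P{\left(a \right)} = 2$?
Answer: $\frac{1}{4973859} \approx 2.0105 \cdot 10^{-7}$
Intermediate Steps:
$s{\left(p \right)} = 2$
$T{\left(B,h \right)} = 2 B + 2 h$ ($T{\left(B,h \right)} = \left(h + B\right) 2 = \left(B + h\right) 2 = 2 B + 2 h$)
$X{\left(f,Q \right)} = \frac{46}{3} + \frac{2 Q}{3}$ ($X{\left(f,Q \right)} = - \frac{4}{3} + \frac{2 \cdot 25 + 2 Q}{3} = - \frac{4}{3} + \frac{50 + 2 Q}{3} = - \frac{4}{3} + \left(\frac{50}{3} + \frac{2 Q}{3}\right) = \frac{46}{3} + \frac{2 Q}{3}$)
$\frac{1}{X{\left(\left(1353 + 622\right) \left(993 - 1522\right),1681 \right)} + 4972723} = \frac{1}{\left(\frac{46}{3} + \frac{2}{3} \cdot 1681\right) + 4972723} = \frac{1}{\left(\frac{46}{3} + \frac{3362}{3}\right) + 4972723} = \frac{1}{1136 + 4972723} = \frac{1}{4973859}$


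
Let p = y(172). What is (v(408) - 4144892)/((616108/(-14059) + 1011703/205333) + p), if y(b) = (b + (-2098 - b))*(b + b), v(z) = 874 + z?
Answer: 11961676582275670/2083533631231151 ≈ 5.7411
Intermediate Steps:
y(b) = -4196*b
p = -721712 (p = -4196*172 = -721712)
(v(408) - 4144892)/((616108/(-14059) + 1011703/205333) + p) = ((874 + 408) - 4144892)/((616108/(-14059) + 1011703/205333) - 721712) = (1282 - 4144892)/((616108*(-1/14059) + 1011703*(1/205333)) - 721712) = -4143610/((-616108/14059 + 1011703/205333) - 721712) = -4143610/(-112283771487/2886776647 - 721712) = -4143610/(-2083533631231151/2886776647) = -4143610*(-2886776647/2083533631231151) = 11961676582275670/2083533631231151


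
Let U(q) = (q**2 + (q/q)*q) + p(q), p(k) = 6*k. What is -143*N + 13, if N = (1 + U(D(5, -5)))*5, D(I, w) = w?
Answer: 6448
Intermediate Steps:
U(q) = q**2 + 7*q (U(q) = (q**2 + (q/q)*q) + 6*q = (q**2 + 1*q) + 6*q = (q**2 + q) + 6*q = (q + q**2) + 6*q = q**2 + 7*q)
N = -45 (N = (1 - 5*(7 - 5))*5 = (1 - 5*2)*5 = (1 - 10)*5 = -9*5 = -45)
-143*N + 13 = -143*(-45) + 13 = 6435 + 13 = 6448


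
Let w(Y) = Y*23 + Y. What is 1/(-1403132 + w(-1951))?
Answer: -1/1449956 ≈ -6.8968e-7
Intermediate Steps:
w(Y) = 24*Y (w(Y) = 23*Y + Y = 24*Y)
1/(-1403132 + w(-1951)) = 1/(-1403132 + 24*(-1951)) = 1/(-1403132 - 46824) = 1/(-1449956) = -1/1449956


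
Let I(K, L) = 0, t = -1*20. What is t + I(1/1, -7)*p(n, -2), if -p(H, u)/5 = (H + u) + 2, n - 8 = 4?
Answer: -20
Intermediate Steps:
t = -20
n = 12 (n = 8 + 4 = 12)
p(H, u) = -10 - 5*H - 5*u (p(H, u) = -5*((H + u) + 2) = -5*(2 + H + u) = -10 - 5*H - 5*u)
t + I(1/1, -7)*p(n, -2) = -20 + 0*(-10 - 5*12 - 5*(-2)) = -20 + 0*(-10 - 60 + 10) = -20 + 0*(-60) = -20 + 0 = -20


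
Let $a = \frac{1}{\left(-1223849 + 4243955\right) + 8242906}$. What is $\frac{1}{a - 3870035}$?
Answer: $- \frac{11263012}{43588250645419} \approx -2.584 \cdot 10^{-7}$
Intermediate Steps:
$a = \frac{1}{11263012}$ ($a = \frac{1}{3020106 + 8242906} = \frac{1}{11263012} \approx 8.8786 \cdot 10^{-8}$)
$\frac{1}{a - 3870035} = \frac{1}{\frac{1}{11263012} - 3870035} = \frac{1}{- \frac{43588250645419}{11263012}} = - \frac{11263012}{43588250645419}$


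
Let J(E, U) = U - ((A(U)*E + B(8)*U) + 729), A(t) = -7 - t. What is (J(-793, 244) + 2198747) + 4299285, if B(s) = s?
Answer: 6296552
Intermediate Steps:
J(E, U) = -729 - 7*U - E*(-7 - U) (J(E, U) = U - (((-7 - U)*E + 8*U) + 729) = U - ((E*(-7 - U) + 8*U) + 729) = U - ((8*U + E*(-7 - U)) + 729) = U - (729 + 8*U + E*(-7 - U)) = U + (-729 - 8*U - E*(-7 - U)) = -729 - 7*U - E*(-7 - U))
(J(-793, 244) + 2198747) + 4299285 = ((-729 - 7*244 - 793*(7 + 244)) + 2198747) + 4299285 = ((-729 - 1708 - 793*251) + 2198747) + 4299285 = ((-729 - 1708 - 199043) + 2198747) + 4299285 = (-201480 + 2198747) + 4299285 = 1997267 + 4299285 = 6296552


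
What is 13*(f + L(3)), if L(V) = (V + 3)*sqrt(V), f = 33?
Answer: 429 + 78*sqrt(3) ≈ 564.10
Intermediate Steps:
L(V) = sqrt(V)*(3 + V) (L(V) = (3 + V)*sqrt(V) = sqrt(V)*(3 + V))
13*(f + L(3)) = 13*(33 + sqrt(3)*(3 + 3)) = 13*(33 + sqrt(3)*6) = 13*(33 + 6*sqrt(3)) = 429 + 78*sqrt(3)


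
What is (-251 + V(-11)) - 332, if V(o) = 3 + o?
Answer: -591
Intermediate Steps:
(-251 + V(-11)) - 332 = (-251 + (3 - 11)) - 332 = (-251 - 8) - 332 = -259 - 332 = -591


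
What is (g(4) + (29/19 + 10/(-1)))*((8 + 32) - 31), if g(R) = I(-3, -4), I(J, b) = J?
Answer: -1962/19 ≈ -103.26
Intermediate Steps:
g(R) = -3
(g(4) + (29/19 + 10/(-1)))*((8 + 32) - 31) = (-3 + (29/19 + 10/(-1)))*((8 + 32) - 31) = (-3 + (29*(1/19) + 10*(-1)))*(40 - 31) = (-3 + (29/19 - 10))*9 = (-3 - 161/19)*9 = -218/19*9 = -1962/19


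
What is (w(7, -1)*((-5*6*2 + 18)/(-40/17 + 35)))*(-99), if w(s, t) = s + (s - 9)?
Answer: 23562/37 ≈ 636.81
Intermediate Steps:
w(s, t) = -9 + 2*s (w(s, t) = s + (-9 + s) = -9 + 2*s)
(w(7, -1)*((-5*6*2 + 18)/(-40/17 + 35)))*(-99) = ((-9 + 2*7)*((-5*6*2 + 18)/(-40/17 + 35)))*(-99) = ((-9 + 14)*((-30*2 + 18)/(-40*1/17 + 35)))*(-99) = (5*((-60 + 18)/(-40/17 + 35)))*(-99) = (5*(-42/555/17))*(-99) = (5*(-42*17/555))*(-99) = (5*(-238/185))*(-99) = -238/37*(-99) = 23562/37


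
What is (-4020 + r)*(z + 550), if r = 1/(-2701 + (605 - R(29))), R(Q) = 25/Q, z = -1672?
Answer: 16133845794/3577 ≈ 4.5104e+6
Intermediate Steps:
r = -29/60809 (r = 1/(-2701 + (605 - 25/29)) = 1/(-2701 + 17520/29) = 1/(-60809/29) = -29/60809 ≈ -0.00047690)
(-4020 + r)*(z + 550) = (-4020 - 29/60809)*(-1672 + 550) = -244452209/60809*(-1122) = 16133845794/3577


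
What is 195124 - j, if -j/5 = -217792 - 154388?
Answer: -1665776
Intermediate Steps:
j = 1860900 (j = -5*(-217792 - 154388) = -5*(-372180) = 1860900)
195124 - j = 195124 - 1*1860900 = 195124 - 1860900 = -1665776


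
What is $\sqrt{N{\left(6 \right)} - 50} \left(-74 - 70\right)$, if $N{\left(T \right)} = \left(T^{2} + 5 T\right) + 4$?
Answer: $- 288 \sqrt{5} \approx -643.99$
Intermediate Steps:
$N{\left(T \right)} = 4 + T^{2} + 5 T$
$\sqrt{N{\left(6 \right)} - 50} \left(-74 - 70\right) = \sqrt{\left(4 + 6^{2} + 5 \cdot 6\right) - 50} \left(-74 - 70\right) = \sqrt{\left(4 + 36 + 30\right) - 50} \left(-144\right) = \sqrt{70 - 50} \left(-144\right) = \sqrt{20} \left(-144\right) = 2 \sqrt{5} \left(-144\right) = - 288 \sqrt{5}$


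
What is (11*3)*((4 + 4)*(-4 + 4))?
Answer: 0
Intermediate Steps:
(11*3)*((4 + 4)*(-4 + 4)) = 33*(8*0) = 33*0 = 0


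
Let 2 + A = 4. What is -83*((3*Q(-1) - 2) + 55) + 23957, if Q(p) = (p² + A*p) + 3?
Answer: 19060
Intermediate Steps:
A = 2 (A = -2 + 4 = 2)
Q(p) = 3 + p² + 2*p (Q(p) = (p² + 2*p) + 3 = 3 + p² + 2*p)
-83*((3*Q(-1) - 2) + 55) + 23957 = -83*((3*(3 + (-1)² + 2*(-1)) - 2) + 55) + 23957 = -83*((3*(3 + 1 - 2) - 2) + 55) + 23957 = -83*((3*2 - 2) + 55) + 23957 = -83*((6 - 2) + 55) + 23957 = -83*(4 + 55) + 23957 = -83*59 + 23957 = -4897 + 23957 = 19060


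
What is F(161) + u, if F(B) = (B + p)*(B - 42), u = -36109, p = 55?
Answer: -10405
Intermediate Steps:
F(B) = (-42 + B)*(55 + B) (F(B) = (B + 55)*(B - 42) = (55 + B)*(-42 + B) = (-42 + B)*(55 + B))
F(161) + u = (-2310 + 161² + 13*161) - 36109 = (-2310 + 25921 + 2093) - 36109 = 25704 - 36109 = -10405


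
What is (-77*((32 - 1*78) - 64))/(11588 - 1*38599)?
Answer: -8470/27011 ≈ -0.31358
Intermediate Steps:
(-77*((32 - 1*78) - 64))/(11588 - 1*38599) = (-77*((32 - 78) - 64))/(11588 - 38599) = -77*(-46 - 64)/(-27011) = -77*(-110)*(-1/27011) = 8470*(-1/27011) = -8470/27011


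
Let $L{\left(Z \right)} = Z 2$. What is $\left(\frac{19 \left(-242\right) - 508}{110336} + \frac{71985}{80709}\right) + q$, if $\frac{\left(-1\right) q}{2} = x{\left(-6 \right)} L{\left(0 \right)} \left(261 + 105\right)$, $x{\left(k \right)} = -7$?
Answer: $\frac{1255072801}{1484184704} \approx 0.84563$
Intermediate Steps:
$L{\left(Z \right)} = 2 Z$
$q = 0$ ($q = - 2 - 7 \cdot 2 \cdot 0 \left(261 + 105\right) = - 2 \left(-7\right) 0 \cdot 366 = - 2 \cdot 0 \cdot 366 = \left(-2\right) 0 = 0$)
$\left(\frac{19 \left(-242\right) - 508}{110336} + \frac{71985}{80709}\right) + q = \left(\frac{19 \left(-242\right) - 508}{110336} + \frac{71985}{80709}\right) + 0 = \left(\left(-4598 - 508\right) \frac{1}{110336} + 71985 \cdot \frac{1}{80709}\right) + 0 = \left(\left(-5106\right) \frac{1}{110336} + \frac{23995}{26903}\right) + 0 = \left(- \frac{2553}{55168} + \frac{23995}{26903}\right) + 0 = \frac{1255072801}{1484184704} + 0 = \frac{1255072801}{1484184704}$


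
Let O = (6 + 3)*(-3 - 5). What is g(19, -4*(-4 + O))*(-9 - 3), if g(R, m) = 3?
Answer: -36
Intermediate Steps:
O = -72 (O = 9*(-8) = -72)
g(19, -4*(-4 + O))*(-9 - 3) = 3*(-9 - 3) = 3*(-12) = -36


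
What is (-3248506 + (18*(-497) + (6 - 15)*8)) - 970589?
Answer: -4228113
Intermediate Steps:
(-3248506 + (18*(-497) + (6 - 15)*8)) - 970589 = (-3248506 + (-8946 - 9*8)) - 970589 = (-3248506 + (-8946 - 72)) - 970589 = (-3248506 - 9018) - 970589 = -3257524 - 970589 = -4228113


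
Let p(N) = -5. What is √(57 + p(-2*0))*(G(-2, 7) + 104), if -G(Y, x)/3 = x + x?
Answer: 124*√13 ≈ 447.09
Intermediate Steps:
G(Y, x) = -6*x (G(Y, x) = -3*(x + x) = -6*x)
√(57 + p(-2*0))*(G(-2, 7) + 104) = √(57 - 5)*(-6*7 + 104) = √52*(-42 + 104) = (2*√13)*62 = 124*√13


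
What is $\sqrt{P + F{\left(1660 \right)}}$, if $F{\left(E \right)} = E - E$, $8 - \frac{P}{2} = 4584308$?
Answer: $10 i \sqrt{91686} \approx 3028.0 i$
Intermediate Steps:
$P = -9168600$ ($P = 16 - 9168616 = -9168600$)
$F{\left(E \right)} = 0$
$\sqrt{P + F{\left(1660 \right)}} = \sqrt{-9168600 + 0} = \sqrt{-9168600} = 10 i \sqrt{91686}$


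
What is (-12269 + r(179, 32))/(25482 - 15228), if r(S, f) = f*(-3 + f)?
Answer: -11341/10254 ≈ -1.1060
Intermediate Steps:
(-12269 + r(179, 32))/(25482 - 15228) = (-12269 + 32*(-3 + 32))/(25482 - 15228) = (-12269 + 32*29)/10254 = (-12269 + 928)*(1/10254) = -11341*1/10254 = -11341/10254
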